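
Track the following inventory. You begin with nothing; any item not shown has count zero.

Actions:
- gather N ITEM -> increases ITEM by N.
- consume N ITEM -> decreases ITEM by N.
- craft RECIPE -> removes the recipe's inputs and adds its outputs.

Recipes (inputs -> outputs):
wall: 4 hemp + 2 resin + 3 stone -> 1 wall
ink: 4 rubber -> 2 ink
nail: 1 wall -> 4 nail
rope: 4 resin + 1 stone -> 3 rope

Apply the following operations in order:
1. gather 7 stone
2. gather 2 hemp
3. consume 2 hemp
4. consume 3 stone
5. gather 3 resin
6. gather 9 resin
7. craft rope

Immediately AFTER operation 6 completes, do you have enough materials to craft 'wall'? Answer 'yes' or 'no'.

Answer: no

Derivation:
After 1 (gather 7 stone): stone=7
After 2 (gather 2 hemp): hemp=2 stone=7
After 3 (consume 2 hemp): stone=7
After 4 (consume 3 stone): stone=4
After 5 (gather 3 resin): resin=3 stone=4
After 6 (gather 9 resin): resin=12 stone=4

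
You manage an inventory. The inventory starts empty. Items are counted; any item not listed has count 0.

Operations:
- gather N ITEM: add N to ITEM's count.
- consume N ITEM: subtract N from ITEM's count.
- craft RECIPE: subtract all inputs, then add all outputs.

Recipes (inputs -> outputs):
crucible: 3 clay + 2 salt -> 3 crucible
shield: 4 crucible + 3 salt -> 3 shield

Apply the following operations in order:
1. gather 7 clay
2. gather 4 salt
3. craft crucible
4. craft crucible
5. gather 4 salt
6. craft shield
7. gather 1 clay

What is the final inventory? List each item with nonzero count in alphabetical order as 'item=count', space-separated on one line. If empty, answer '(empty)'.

Answer: clay=2 crucible=2 salt=1 shield=3

Derivation:
After 1 (gather 7 clay): clay=7
After 2 (gather 4 salt): clay=7 salt=4
After 3 (craft crucible): clay=4 crucible=3 salt=2
After 4 (craft crucible): clay=1 crucible=6
After 5 (gather 4 salt): clay=1 crucible=6 salt=4
After 6 (craft shield): clay=1 crucible=2 salt=1 shield=3
After 7 (gather 1 clay): clay=2 crucible=2 salt=1 shield=3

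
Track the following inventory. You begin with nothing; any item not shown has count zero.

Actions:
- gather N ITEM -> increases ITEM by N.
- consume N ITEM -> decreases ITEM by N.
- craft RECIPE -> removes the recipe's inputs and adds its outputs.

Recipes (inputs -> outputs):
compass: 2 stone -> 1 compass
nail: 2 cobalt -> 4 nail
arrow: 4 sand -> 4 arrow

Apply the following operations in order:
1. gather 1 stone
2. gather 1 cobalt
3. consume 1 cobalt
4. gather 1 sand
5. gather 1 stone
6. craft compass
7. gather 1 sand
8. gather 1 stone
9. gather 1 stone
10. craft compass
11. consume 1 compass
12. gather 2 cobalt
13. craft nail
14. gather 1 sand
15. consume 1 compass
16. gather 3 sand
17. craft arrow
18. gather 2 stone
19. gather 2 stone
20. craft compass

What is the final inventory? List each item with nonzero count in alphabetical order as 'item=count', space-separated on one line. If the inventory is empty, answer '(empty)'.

Answer: arrow=4 compass=1 nail=4 sand=2 stone=2

Derivation:
After 1 (gather 1 stone): stone=1
After 2 (gather 1 cobalt): cobalt=1 stone=1
After 3 (consume 1 cobalt): stone=1
After 4 (gather 1 sand): sand=1 stone=1
After 5 (gather 1 stone): sand=1 stone=2
After 6 (craft compass): compass=1 sand=1
After 7 (gather 1 sand): compass=1 sand=2
After 8 (gather 1 stone): compass=1 sand=2 stone=1
After 9 (gather 1 stone): compass=1 sand=2 stone=2
After 10 (craft compass): compass=2 sand=2
After 11 (consume 1 compass): compass=1 sand=2
After 12 (gather 2 cobalt): cobalt=2 compass=1 sand=2
After 13 (craft nail): compass=1 nail=4 sand=2
After 14 (gather 1 sand): compass=1 nail=4 sand=3
After 15 (consume 1 compass): nail=4 sand=3
After 16 (gather 3 sand): nail=4 sand=6
After 17 (craft arrow): arrow=4 nail=4 sand=2
After 18 (gather 2 stone): arrow=4 nail=4 sand=2 stone=2
After 19 (gather 2 stone): arrow=4 nail=4 sand=2 stone=4
After 20 (craft compass): arrow=4 compass=1 nail=4 sand=2 stone=2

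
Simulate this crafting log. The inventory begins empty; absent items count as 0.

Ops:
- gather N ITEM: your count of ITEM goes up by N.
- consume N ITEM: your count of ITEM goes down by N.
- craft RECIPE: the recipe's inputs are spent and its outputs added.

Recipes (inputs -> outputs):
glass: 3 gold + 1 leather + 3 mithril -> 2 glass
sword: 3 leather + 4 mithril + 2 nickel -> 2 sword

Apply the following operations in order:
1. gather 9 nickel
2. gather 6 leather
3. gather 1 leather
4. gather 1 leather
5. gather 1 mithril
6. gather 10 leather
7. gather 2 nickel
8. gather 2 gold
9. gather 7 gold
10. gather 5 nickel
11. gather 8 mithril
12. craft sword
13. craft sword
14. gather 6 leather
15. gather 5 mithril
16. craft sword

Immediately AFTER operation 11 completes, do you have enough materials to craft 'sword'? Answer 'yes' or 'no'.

After 1 (gather 9 nickel): nickel=9
After 2 (gather 6 leather): leather=6 nickel=9
After 3 (gather 1 leather): leather=7 nickel=9
After 4 (gather 1 leather): leather=8 nickel=9
After 5 (gather 1 mithril): leather=8 mithril=1 nickel=9
After 6 (gather 10 leather): leather=18 mithril=1 nickel=9
After 7 (gather 2 nickel): leather=18 mithril=1 nickel=11
After 8 (gather 2 gold): gold=2 leather=18 mithril=1 nickel=11
After 9 (gather 7 gold): gold=9 leather=18 mithril=1 nickel=11
After 10 (gather 5 nickel): gold=9 leather=18 mithril=1 nickel=16
After 11 (gather 8 mithril): gold=9 leather=18 mithril=9 nickel=16

Answer: yes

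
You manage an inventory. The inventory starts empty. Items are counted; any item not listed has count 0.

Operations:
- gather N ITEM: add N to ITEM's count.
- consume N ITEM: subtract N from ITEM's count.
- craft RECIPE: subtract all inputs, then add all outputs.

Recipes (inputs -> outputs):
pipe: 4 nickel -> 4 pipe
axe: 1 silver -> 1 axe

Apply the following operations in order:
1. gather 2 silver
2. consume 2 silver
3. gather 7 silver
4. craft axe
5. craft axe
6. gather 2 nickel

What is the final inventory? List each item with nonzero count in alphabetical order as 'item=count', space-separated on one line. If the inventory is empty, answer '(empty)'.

Answer: axe=2 nickel=2 silver=5

Derivation:
After 1 (gather 2 silver): silver=2
After 2 (consume 2 silver): (empty)
After 3 (gather 7 silver): silver=7
After 4 (craft axe): axe=1 silver=6
After 5 (craft axe): axe=2 silver=5
After 6 (gather 2 nickel): axe=2 nickel=2 silver=5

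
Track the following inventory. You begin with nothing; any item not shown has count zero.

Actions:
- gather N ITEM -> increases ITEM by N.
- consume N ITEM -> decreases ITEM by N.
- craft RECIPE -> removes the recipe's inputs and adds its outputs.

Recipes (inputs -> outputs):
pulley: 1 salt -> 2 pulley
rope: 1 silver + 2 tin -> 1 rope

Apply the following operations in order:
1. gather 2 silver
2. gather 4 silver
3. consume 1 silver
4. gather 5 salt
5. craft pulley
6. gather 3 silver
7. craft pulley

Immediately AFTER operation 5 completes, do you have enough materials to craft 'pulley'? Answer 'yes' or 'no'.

Answer: yes

Derivation:
After 1 (gather 2 silver): silver=2
After 2 (gather 4 silver): silver=6
After 3 (consume 1 silver): silver=5
After 4 (gather 5 salt): salt=5 silver=5
After 5 (craft pulley): pulley=2 salt=4 silver=5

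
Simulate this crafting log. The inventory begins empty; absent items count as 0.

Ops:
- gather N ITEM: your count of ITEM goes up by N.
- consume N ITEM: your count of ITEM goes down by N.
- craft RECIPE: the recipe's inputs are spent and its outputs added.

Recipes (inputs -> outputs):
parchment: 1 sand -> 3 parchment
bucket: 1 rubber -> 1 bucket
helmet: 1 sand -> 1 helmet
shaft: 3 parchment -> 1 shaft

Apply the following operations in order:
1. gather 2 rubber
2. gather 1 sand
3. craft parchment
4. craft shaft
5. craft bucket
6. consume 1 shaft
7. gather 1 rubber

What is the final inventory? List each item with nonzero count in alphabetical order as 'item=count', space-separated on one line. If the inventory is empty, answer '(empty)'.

After 1 (gather 2 rubber): rubber=2
After 2 (gather 1 sand): rubber=2 sand=1
After 3 (craft parchment): parchment=3 rubber=2
After 4 (craft shaft): rubber=2 shaft=1
After 5 (craft bucket): bucket=1 rubber=1 shaft=1
After 6 (consume 1 shaft): bucket=1 rubber=1
After 7 (gather 1 rubber): bucket=1 rubber=2

Answer: bucket=1 rubber=2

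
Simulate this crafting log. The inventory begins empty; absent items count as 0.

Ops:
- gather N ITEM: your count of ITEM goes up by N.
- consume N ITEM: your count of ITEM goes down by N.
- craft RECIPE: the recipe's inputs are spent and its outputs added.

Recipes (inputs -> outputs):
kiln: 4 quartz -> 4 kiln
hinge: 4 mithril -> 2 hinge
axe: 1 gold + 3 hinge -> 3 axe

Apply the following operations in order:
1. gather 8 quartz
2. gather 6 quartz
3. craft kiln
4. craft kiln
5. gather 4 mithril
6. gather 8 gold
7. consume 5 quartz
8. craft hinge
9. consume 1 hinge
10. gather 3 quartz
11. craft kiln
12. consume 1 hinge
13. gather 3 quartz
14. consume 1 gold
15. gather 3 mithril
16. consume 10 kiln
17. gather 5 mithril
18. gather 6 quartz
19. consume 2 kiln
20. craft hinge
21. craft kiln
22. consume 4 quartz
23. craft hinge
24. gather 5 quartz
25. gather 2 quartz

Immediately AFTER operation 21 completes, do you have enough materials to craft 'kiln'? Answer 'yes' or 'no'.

Answer: yes

Derivation:
After 1 (gather 8 quartz): quartz=8
After 2 (gather 6 quartz): quartz=14
After 3 (craft kiln): kiln=4 quartz=10
After 4 (craft kiln): kiln=8 quartz=6
After 5 (gather 4 mithril): kiln=8 mithril=4 quartz=6
After 6 (gather 8 gold): gold=8 kiln=8 mithril=4 quartz=6
After 7 (consume 5 quartz): gold=8 kiln=8 mithril=4 quartz=1
After 8 (craft hinge): gold=8 hinge=2 kiln=8 quartz=1
After 9 (consume 1 hinge): gold=8 hinge=1 kiln=8 quartz=1
After 10 (gather 3 quartz): gold=8 hinge=1 kiln=8 quartz=4
After 11 (craft kiln): gold=8 hinge=1 kiln=12
After 12 (consume 1 hinge): gold=8 kiln=12
After 13 (gather 3 quartz): gold=8 kiln=12 quartz=3
After 14 (consume 1 gold): gold=7 kiln=12 quartz=3
After 15 (gather 3 mithril): gold=7 kiln=12 mithril=3 quartz=3
After 16 (consume 10 kiln): gold=7 kiln=2 mithril=3 quartz=3
After 17 (gather 5 mithril): gold=7 kiln=2 mithril=8 quartz=3
After 18 (gather 6 quartz): gold=7 kiln=2 mithril=8 quartz=9
After 19 (consume 2 kiln): gold=7 mithril=8 quartz=9
After 20 (craft hinge): gold=7 hinge=2 mithril=4 quartz=9
After 21 (craft kiln): gold=7 hinge=2 kiln=4 mithril=4 quartz=5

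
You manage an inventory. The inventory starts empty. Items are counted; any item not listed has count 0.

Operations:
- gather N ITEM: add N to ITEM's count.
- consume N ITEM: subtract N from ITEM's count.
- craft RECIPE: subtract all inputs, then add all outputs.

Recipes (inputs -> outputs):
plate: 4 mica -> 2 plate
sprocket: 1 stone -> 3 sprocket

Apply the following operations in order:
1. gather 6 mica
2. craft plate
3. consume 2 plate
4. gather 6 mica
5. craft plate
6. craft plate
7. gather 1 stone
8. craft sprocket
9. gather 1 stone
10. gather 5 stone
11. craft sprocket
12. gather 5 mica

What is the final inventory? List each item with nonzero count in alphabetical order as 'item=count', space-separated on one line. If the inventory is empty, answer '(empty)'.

Answer: mica=5 plate=4 sprocket=6 stone=5

Derivation:
After 1 (gather 6 mica): mica=6
After 2 (craft plate): mica=2 plate=2
After 3 (consume 2 plate): mica=2
After 4 (gather 6 mica): mica=8
After 5 (craft plate): mica=4 plate=2
After 6 (craft plate): plate=4
After 7 (gather 1 stone): plate=4 stone=1
After 8 (craft sprocket): plate=4 sprocket=3
After 9 (gather 1 stone): plate=4 sprocket=3 stone=1
After 10 (gather 5 stone): plate=4 sprocket=3 stone=6
After 11 (craft sprocket): plate=4 sprocket=6 stone=5
After 12 (gather 5 mica): mica=5 plate=4 sprocket=6 stone=5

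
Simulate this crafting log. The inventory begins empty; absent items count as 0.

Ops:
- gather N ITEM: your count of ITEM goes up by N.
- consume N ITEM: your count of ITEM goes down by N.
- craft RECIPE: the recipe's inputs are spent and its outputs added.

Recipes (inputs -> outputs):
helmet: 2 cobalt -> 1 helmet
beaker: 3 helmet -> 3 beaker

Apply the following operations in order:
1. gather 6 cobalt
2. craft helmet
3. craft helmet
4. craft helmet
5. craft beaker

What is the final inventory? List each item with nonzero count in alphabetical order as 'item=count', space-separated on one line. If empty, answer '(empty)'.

After 1 (gather 6 cobalt): cobalt=6
After 2 (craft helmet): cobalt=4 helmet=1
After 3 (craft helmet): cobalt=2 helmet=2
After 4 (craft helmet): helmet=3
After 5 (craft beaker): beaker=3

Answer: beaker=3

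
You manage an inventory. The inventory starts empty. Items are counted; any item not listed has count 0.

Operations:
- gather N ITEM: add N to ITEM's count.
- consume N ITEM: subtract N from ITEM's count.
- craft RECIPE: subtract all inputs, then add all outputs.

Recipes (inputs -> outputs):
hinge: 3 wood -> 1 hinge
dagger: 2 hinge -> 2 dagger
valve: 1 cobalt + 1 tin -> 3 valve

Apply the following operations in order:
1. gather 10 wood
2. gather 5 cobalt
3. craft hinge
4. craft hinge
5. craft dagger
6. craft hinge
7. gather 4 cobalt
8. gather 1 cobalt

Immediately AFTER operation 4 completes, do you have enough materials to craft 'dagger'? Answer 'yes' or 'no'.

Answer: yes

Derivation:
After 1 (gather 10 wood): wood=10
After 2 (gather 5 cobalt): cobalt=5 wood=10
After 3 (craft hinge): cobalt=5 hinge=1 wood=7
After 4 (craft hinge): cobalt=5 hinge=2 wood=4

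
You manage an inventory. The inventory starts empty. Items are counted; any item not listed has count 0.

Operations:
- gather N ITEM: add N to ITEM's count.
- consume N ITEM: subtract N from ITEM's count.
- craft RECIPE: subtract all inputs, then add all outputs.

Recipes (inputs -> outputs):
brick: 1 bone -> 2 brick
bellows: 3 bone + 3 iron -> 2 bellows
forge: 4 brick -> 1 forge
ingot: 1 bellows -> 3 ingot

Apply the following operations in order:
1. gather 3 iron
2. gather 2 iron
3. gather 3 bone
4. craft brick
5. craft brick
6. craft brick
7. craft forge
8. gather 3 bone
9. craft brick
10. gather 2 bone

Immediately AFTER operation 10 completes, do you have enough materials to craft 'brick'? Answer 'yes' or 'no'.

After 1 (gather 3 iron): iron=3
After 2 (gather 2 iron): iron=5
After 3 (gather 3 bone): bone=3 iron=5
After 4 (craft brick): bone=2 brick=2 iron=5
After 5 (craft brick): bone=1 brick=4 iron=5
After 6 (craft brick): brick=6 iron=5
After 7 (craft forge): brick=2 forge=1 iron=5
After 8 (gather 3 bone): bone=3 brick=2 forge=1 iron=5
After 9 (craft brick): bone=2 brick=4 forge=1 iron=5
After 10 (gather 2 bone): bone=4 brick=4 forge=1 iron=5

Answer: yes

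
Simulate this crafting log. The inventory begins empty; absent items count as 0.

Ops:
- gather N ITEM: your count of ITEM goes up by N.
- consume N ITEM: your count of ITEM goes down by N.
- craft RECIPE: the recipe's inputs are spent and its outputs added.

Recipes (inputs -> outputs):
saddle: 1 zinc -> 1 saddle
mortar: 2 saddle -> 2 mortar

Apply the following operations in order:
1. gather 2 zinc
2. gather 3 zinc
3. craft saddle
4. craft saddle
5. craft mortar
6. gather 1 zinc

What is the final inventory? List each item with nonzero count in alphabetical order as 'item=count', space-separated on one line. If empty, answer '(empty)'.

Answer: mortar=2 zinc=4

Derivation:
After 1 (gather 2 zinc): zinc=2
After 2 (gather 3 zinc): zinc=5
After 3 (craft saddle): saddle=1 zinc=4
After 4 (craft saddle): saddle=2 zinc=3
After 5 (craft mortar): mortar=2 zinc=3
After 6 (gather 1 zinc): mortar=2 zinc=4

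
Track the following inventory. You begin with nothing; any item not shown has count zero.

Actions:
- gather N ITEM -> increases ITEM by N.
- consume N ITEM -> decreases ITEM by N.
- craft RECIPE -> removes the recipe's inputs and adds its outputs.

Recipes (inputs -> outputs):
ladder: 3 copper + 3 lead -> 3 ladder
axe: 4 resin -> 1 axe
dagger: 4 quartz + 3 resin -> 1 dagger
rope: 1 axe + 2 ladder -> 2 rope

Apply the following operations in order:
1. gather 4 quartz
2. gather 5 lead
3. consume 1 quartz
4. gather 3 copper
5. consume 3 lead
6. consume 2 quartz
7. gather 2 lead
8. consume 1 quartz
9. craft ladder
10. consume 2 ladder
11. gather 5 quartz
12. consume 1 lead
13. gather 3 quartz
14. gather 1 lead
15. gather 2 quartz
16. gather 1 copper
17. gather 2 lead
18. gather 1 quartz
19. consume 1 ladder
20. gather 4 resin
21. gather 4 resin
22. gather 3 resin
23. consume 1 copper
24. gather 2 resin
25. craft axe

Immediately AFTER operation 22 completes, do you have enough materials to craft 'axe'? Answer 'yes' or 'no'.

Answer: yes

Derivation:
After 1 (gather 4 quartz): quartz=4
After 2 (gather 5 lead): lead=5 quartz=4
After 3 (consume 1 quartz): lead=5 quartz=3
After 4 (gather 3 copper): copper=3 lead=5 quartz=3
After 5 (consume 3 lead): copper=3 lead=2 quartz=3
After 6 (consume 2 quartz): copper=3 lead=2 quartz=1
After 7 (gather 2 lead): copper=3 lead=4 quartz=1
After 8 (consume 1 quartz): copper=3 lead=4
After 9 (craft ladder): ladder=3 lead=1
After 10 (consume 2 ladder): ladder=1 lead=1
After 11 (gather 5 quartz): ladder=1 lead=1 quartz=5
After 12 (consume 1 lead): ladder=1 quartz=5
After 13 (gather 3 quartz): ladder=1 quartz=8
After 14 (gather 1 lead): ladder=1 lead=1 quartz=8
After 15 (gather 2 quartz): ladder=1 lead=1 quartz=10
After 16 (gather 1 copper): copper=1 ladder=1 lead=1 quartz=10
After 17 (gather 2 lead): copper=1 ladder=1 lead=3 quartz=10
After 18 (gather 1 quartz): copper=1 ladder=1 lead=3 quartz=11
After 19 (consume 1 ladder): copper=1 lead=3 quartz=11
After 20 (gather 4 resin): copper=1 lead=3 quartz=11 resin=4
After 21 (gather 4 resin): copper=1 lead=3 quartz=11 resin=8
After 22 (gather 3 resin): copper=1 lead=3 quartz=11 resin=11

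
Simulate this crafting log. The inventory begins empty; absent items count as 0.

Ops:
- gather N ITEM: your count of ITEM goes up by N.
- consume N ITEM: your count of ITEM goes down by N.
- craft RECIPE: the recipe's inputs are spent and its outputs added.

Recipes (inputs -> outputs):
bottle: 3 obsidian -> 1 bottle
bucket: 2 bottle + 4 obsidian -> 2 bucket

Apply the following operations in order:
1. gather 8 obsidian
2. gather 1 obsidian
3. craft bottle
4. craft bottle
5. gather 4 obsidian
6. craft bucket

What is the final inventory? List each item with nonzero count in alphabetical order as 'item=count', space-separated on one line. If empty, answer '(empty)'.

After 1 (gather 8 obsidian): obsidian=8
After 2 (gather 1 obsidian): obsidian=9
After 3 (craft bottle): bottle=1 obsidian=6
After 4 (craft bottle): bottle=2 obsidian=3
After 5 (gather 4 obsidian): bottle=2 obsidian=7
After 6 (craft bucket): bucket=2 obsidian=3

Answer: bucket=2 obsidian=3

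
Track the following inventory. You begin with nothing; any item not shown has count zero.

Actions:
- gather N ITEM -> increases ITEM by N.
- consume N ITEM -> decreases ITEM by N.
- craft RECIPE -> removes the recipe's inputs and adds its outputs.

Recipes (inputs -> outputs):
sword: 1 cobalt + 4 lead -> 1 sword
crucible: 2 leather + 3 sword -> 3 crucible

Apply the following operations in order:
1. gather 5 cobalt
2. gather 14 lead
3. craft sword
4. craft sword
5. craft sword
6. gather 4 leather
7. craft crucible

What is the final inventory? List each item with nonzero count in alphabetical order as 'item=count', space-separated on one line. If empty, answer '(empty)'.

After 1 (gather 5 cobalt): cobalt=5
After 2 (gather 14 lead): cobalt=5 lead=14
After 3 (craft sword): cobalt=4 lead=10 sword=1
After 4 (craft sword): cobalt=3 lead=6 sword=2
After 5 (craft sword): cobalt=2 lead=2 sword=3
After 6 (gather 4 leather): cobalt=2 lead=2 leather=4 sword=3
After 7 (craft crucible): cobalt=2 crucible=3 lead=2 leather=2

Answer: cobalt=2 crucible=3 lead=2 leather=2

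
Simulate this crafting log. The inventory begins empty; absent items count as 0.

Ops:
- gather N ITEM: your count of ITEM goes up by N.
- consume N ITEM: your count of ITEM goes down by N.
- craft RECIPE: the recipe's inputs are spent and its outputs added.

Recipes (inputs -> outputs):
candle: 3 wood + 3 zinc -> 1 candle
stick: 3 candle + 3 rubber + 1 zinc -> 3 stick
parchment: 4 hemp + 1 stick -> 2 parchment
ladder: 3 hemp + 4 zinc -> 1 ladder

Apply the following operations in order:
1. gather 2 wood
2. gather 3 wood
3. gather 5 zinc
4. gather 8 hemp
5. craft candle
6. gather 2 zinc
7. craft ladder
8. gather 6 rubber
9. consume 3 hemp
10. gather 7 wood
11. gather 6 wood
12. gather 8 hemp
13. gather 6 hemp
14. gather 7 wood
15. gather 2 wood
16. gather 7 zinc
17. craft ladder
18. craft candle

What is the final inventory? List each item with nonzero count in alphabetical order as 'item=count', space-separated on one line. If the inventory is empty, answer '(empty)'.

After 1 (gather 2 wood): wood=2
After 2 (gather 3 wood): wood=5
After 3 (gather 5 zinc): wood=5 zinc=5
After 4 (gather 8 hemp): hemp=8 wood=5 zinc=5
After 5 (craft candle): candle=1 hemp=8 wood=2 zinc=2
After 6 (gather 2 zinc): candle=1 hemp=8 wood=2 zinc=4
After 7 (craft ladder): candle=1 hemp=5 ladder=1 wood=2
After 8 (gather 6 rubber): candle=1 hemp=5 ladder=1 rubber=6 wood=2
After 9 (consume 3 hemp): candle=1 hemp=2 ladder=1 rubber=6 wood=2
After 10 (gather 7 wood): candle=1 hemp=2 ladder=1 rubber=6 wood=9
After 11 (gather 6 wood): candle=1 hemp=2 ladder=1 rubber=6 wood=15
After 12 (gather 8 hemp): candle=1 hemp=10 ladder=1 rubber=6 wood=15
After 13 (gather 6 hemp): candle=1 hemp=16 ladder=1 rubber=6 wood=15
After 14 (gather 7 wood): candle=1 hemp=16 ladder=1 rubber=6 wood=22
After 15 (gather 2 wood): candle=1 hemp=16 ladder=1 rubber=6 wood=24
After 16 (gather 7 zinc): candle=1 hemp=16 ladder=1 rubber=6 wood=24 zinc=7
After 17 (craft ladder): candle=1 hemp=13 ladder=2 rubber=6 wood=24 zinc=3
After 18 (craft candle): candle=2 hemp=13 ladder=2 rubber=6 wood=21

Answer: candle=2 hemp=13 ladder=2 rubber=6 wood=21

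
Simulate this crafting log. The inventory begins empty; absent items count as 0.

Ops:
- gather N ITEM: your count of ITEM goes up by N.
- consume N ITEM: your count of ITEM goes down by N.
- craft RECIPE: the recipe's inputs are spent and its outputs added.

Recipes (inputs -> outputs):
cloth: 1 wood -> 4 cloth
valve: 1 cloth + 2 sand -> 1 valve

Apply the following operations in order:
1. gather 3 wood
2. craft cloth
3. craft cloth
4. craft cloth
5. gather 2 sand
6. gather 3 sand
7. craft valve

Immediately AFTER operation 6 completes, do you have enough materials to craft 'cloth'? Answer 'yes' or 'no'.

After 1 (gather 3 wood): wood=3
After 2 (craft cloth): cloth=4 wood=2
After 3 (craft cloth): cloth=8 wood=1
After 4 (craft cloth): cloth=12
After 5 (gather 2 sand): cloth=12 sand=2
After 6 (gather 3 sand): cloth=12 sand=5

Answer: no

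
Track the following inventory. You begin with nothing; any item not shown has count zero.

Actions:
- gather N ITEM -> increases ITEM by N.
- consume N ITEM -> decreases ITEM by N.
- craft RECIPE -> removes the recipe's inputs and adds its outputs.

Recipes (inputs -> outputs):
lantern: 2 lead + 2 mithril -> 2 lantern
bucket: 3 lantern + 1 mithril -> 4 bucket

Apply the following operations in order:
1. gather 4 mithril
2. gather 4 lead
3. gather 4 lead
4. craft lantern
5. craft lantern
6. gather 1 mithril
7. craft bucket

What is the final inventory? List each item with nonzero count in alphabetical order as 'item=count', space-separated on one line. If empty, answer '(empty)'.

Answer: bucket=4 lantern=1 lead=4

Derivation:
After 1 (gather 4 mithril): mithril=4
After 2 (gather 4 lead): lead=4 mithril=4
After 3 (gather 4 lead): lead=8 mithril=4
After 4 (craft lantern): lantern=2 lead=6 mithril=2
After 5 (craft lantern): lantern=4 lead=4
After 6 (gather 1 mithril): lantern=4 lead=4 mithril=1
After 7 (craft bucket): bucket=4 lantern=1 lead=4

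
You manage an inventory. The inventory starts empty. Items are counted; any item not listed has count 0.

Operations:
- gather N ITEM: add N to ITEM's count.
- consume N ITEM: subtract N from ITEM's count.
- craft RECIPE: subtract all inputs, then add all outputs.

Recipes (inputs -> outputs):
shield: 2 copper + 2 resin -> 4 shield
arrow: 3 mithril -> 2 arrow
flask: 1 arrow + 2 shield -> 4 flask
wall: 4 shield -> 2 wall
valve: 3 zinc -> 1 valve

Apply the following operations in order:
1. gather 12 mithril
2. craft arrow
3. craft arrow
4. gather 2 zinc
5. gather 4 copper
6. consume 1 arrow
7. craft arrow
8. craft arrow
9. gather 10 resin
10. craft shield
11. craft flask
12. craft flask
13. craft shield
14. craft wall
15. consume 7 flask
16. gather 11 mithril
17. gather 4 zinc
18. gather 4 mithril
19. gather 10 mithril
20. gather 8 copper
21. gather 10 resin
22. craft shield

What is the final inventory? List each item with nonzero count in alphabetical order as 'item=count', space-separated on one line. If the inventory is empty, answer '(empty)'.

Answer: arrow=5 copper=6 flask=1 mithril=25 resin=14 shield=4 wall=2 zinc=6

Derivation:
After 1 (gather 12 mithril): mithril=12
After 2 (craft arrow): arrow=2 mithril=9
After 3 (craft arrow): arrow=4 mithril=6
After 4 (gather 2 zinc): arrow=4 mithril=6 zinc=2
After 5 (gather 4 copper): arrow=4 copper=4 mithril=6 zinc=2
After 6 (consume 1 arrow): arrow=3 copper=4 mithril=6 zinc=2
After 7 (craft arrow): arrow=5 copper=4 mithril=3 zinc=2
After 8 (craft arrow): arrow=7 copper=4 zinc=2
After 9 (gather 10 resin): arrow=7 copper=4 resin=10 zinc=2
After 10 (craft shield): arrow=7 copper=2 resin=8 shield=4 zinc=2
After 11 (craft flask): arrow=6 copper=2 flask=4 resin=8 shield=2 zinc=2
After 12 (craft flask): arrow=5 copper=2 flask=8 resin=8 zinc=2
After 13 (craft shield): arrow=5 flask=8 resin=6 shield=4 zinc=2
After 14 (craft wall): arrow=5 flask=8 resin=6 wall=2 zinc=2
After 15 (consume 7 flask): arrow=5 flask=1 resin=6 wall=2 zinc=2
After 16 (gather 11 mithril): arrow=5 flask=1 mithril=11 resin=6 wall=2 zinc=2
After 17 (gather 4 zinc): arrow=5 flask=1 mithril=11 resin=6 wall=2 zinc=6
After 18 (gather 4 mithril): arrow=5 flask=1 mithril=15 resin=6 wall=2 zinc=6
After 19 (gather 10 mithril): arrow=5 flask=1 mithril=25 resin=6 wall=2 zinc=6
After 20 (gather 8 copper): arrow=5 copper=8 flask=1 mithril=25 resin=6 wall=2 zinc=6
After 21 (gather 10 resin): arrow=5 copper=8 flask=1 mithril=25 resin=16 wall=2 zinc=6
After 22 (craft shield): arrow=5 copper=6 flask=1 mithril=25 resin=14 shield=4 wall=2 zinc=6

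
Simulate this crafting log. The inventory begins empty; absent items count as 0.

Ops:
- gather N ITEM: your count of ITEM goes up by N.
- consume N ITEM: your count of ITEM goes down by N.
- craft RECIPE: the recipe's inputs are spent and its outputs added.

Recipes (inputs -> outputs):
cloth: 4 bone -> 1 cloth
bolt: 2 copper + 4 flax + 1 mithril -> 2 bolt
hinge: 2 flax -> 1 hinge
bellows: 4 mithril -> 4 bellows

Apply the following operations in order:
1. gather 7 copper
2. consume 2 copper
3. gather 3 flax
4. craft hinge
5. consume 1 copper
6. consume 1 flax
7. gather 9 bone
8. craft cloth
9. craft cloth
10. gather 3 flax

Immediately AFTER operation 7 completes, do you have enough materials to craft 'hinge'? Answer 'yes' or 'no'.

After 1 (gather 7 copper): copper=7
After 2 (consume 2 copper): copper=5
After 3 (gather 3 flax): copper=5 flax=3
After 4 (craft hinge): copper=5 flax=1 hinge=1
After 5 (consume 1 copper): copper=4 flax=1 hinge=1
After 6 (consume 1 flax): copper=4 hinge=1
After 7 (gather 9 bone): bone=9 copper=4 hinge=1

Answer: no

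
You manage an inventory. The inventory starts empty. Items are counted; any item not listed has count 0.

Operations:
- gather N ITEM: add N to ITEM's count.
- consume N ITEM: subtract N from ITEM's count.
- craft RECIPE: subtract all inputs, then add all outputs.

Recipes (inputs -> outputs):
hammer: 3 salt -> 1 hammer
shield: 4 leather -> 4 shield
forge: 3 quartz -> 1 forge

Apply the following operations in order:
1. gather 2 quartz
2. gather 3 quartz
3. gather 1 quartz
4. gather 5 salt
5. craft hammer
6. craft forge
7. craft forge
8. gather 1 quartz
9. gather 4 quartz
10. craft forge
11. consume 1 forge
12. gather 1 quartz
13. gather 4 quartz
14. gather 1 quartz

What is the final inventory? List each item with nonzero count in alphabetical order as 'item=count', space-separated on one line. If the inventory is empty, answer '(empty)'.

After 1 (gather 2 quartz): quartz=2
After 2 (gather 3 quartz): quartz=5
After 3 (gather 1 quartz): quartz=6
After 4 (gather 5 salt): quartz=6 salt=5
After 5 (craft hammer): hammer=1 quartz=6 salt=2
After 6 (craft forge): forge=1 hammer=1 quartz=3 salt=2
After 7 (craft forge): forge=2 hammer=1 salt=2
After 8 (gather 1 quartz): forge=2 hammer=1 quartz=1 salt=2
After 9 (gather 4 quartz): forge=2 hammer=1 quartz=5 salt=2
After 10 (craft forge): forge=3 hammer=1 quartz=2 salt=2
After 11 (consume 1 forge): forge=2 hammer=1 quartz=2 salt=2
After 12 (gather 1 quartz): forge=2 hammer=1 quartz=3 salt=2
After 13 (gather 4 quartz): forge=2 hammer=1 quartz=7 salt=2
After 14 (gather 1 quartz): forge=2 hammer=1 quartz=8 salt=2

Answer: forge=2 hammer=1 quartz=8 salt=2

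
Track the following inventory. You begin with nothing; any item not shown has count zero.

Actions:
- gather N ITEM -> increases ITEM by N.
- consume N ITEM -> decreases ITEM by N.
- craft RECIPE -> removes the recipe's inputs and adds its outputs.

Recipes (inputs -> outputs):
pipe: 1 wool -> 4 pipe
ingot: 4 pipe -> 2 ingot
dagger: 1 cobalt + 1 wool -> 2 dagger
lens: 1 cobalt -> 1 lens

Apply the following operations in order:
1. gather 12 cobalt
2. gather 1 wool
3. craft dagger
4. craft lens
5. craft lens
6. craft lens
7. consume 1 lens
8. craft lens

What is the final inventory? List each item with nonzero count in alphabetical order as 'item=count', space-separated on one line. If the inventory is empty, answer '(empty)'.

After 1 (gather 12 cobalt): cobalt=12
After 2 (gather 1 wool): cobalt=12 wool=1
After 3 (craft dagger): cobalt=11 dagger=2
After 4 (craft lens): cobalt=10 dagger=2 lens=1
After 5 (craft lens): cobalt=9 dagger=2 lens=2
After 6 (craft lens): cobalt=8 dagger=2 lens=3
After 7 (consume 1 lens): cobalt=8 dagger=2 lens=2
After 8 (craft lens): cobalt=7 dagger=2 lens=3

Answer: cobalt=7 dagger=2 lens=3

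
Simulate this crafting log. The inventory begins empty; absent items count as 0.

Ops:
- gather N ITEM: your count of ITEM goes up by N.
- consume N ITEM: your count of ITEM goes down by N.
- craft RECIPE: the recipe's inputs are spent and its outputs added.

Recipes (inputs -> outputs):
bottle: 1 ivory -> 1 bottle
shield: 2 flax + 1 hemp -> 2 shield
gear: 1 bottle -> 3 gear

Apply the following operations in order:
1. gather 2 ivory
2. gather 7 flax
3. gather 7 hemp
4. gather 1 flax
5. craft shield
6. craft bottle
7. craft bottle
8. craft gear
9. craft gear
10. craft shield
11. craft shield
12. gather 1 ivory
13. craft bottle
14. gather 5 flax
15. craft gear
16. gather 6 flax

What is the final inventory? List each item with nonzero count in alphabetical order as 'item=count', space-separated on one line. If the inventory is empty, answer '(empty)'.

Answer: flax=13 gear=9 hemp=4 shield=6

Derivation:
After 1 (gather 2 ivory): ivory=2
After 2 (gather 7 flax): flax=7 ivory=2
After 3 (gather 7 hemp): flax=7 hemp=7 ivory=2
After 4 (gather 1 flax): flax=8 hemp=7 ivory=2
After 5 (craft shield): flax=6 hemp=6 ivory=2 shield=2
After 6 (craft bottle): bottle=1 flax=6 hemp=6 ivory=1 shield=2
After 7 (craft bottle): bottle=2 flax=6 hemp=6 shield=2
After 8 (craft gear): bottle=1 flax=6 gear=3 hemp=6 shield=2
After 9 (craft gear): flax=6 gear=6 hemp=6 shield=2
After 10 (craft shield): flax=4 gear=6 hemp=5 shield=4
After 11 (craft shield): flax=2 gear=6 hemp=4 shield=6
After 12 (gather 1 ivory): flax=2 gear=6 hemp=4 ivory=1 shield=6
After 13 (craft bottle): bottle=1 flax=2 gear=6 hemp=4 shield=6
After 14 (gather 5 flax): bottle=1 flax=7 gear=6 hemp=4 shield=6
After 15 (craft gear): flax=7 gear=9 hemp=4 shield=6
After 16 (gather 6 flax): flax=13 gear=9 hemp=4 shield=6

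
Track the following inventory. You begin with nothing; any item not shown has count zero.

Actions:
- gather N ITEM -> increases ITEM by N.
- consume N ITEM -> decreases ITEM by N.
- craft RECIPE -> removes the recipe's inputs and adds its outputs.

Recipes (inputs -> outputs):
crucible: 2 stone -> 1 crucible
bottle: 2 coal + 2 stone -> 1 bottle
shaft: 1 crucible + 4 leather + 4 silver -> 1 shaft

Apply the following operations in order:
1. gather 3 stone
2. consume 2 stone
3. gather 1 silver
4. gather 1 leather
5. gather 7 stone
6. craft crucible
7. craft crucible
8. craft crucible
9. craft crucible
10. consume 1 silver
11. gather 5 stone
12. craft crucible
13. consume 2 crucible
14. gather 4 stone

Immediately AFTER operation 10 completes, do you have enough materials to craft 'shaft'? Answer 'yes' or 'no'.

After 1 (gather 3 stone): stone=3
After 2 (consume 2 stone): stone=1
After 3 (gather 1 silver): silver=1 stone=1
After 4 (gather 1 leather): leather=1 silver=1 stone=1
After 5 (gather 7 stone): leather=1 silver=1 stone=8
After 6 (craft crucible): crucible=1 leather=1 silver=1 stone=6
After 7 (craft crucible): crucible=2 leather=1 silver=1 stone=4
After 8 (craft crucible): crucible=3 leather=1 silver=1 stone=2
After 9 (craft crucible): crucible=4 leather=1 silver=1
After 10 (consume 1 silver): crucible=4 leather=1

Answer: no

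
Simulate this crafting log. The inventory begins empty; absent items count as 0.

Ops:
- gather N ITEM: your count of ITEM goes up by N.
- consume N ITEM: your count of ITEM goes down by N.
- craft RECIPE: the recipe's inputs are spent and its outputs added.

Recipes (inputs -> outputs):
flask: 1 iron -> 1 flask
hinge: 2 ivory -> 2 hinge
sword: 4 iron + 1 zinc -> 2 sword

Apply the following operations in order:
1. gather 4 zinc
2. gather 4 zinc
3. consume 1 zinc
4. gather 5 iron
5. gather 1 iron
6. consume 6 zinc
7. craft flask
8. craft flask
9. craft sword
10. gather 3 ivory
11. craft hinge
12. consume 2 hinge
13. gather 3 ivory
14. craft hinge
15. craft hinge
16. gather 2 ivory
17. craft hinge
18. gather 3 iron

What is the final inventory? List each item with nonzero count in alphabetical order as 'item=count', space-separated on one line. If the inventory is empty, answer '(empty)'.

After 1 (gather 4 zinc): zinc=4
After 2 (gather 4 zinc): zinc=8
After 3 (consume 1 zinc): zinc=7
After 4 (gather 5 iron): iron=5 zinc=7
After 5 (gather 1 iron): iron=6 zinc=7
After 6 (consume 6 zinc): iron=6 zinc=1
After 7 (craft flask): flask=1 iron=5 zinc=1
After 8 (craft flask): flask=2 iron=4 zinc=1
After 9 (craft sword): flask=2 sword=2
After 10 (gather 3 ivory): flask=2 ivory=3 sword=2
After 11 (craft hinge): flask=2 hinge=2 ivory=1 sword=2
After 12 (consume 2 hinge): flask=2 ivory=1 sword=2
After 13 (gather 3 ivory): flask=2 ivory=4 sword=2
After 14 (craft hinge): flask=2 hinge=2 ivory=2 sword=2
After 15 (craft hinge): flask=2 hinge=4 sword=2
After 16 (gather 2 ivory): flask=2 hinge=4 ivory=2 sword=2
After 17 (craft hinge): flask=2 hinge=6 sword=2
After 18 (gather 3 iron): flask=2 hinge=6 iron=3 sword=2

Answer: flask=2 hinge=6 iron=3 sword=2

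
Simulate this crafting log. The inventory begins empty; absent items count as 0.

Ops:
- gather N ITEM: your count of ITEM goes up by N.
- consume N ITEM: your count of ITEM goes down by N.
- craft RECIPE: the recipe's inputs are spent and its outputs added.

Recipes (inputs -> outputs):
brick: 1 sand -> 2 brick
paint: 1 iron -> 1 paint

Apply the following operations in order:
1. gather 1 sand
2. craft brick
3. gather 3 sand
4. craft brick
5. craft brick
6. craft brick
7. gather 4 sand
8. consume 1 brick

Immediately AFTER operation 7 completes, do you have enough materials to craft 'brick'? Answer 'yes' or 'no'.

After 1 (gather 1 sand): sand=1
After 2 (craft brick): brick=2
After 3 (gather 3 sand): brick=2 sand=3
After 4 (craft brick): brick=4 sand=2
After 5 (craft brick): brick=6 sand=1
After 6 (craft brick): brick=8
After 7 (gather 4 sand): brick=8 sand=4

Answer: yes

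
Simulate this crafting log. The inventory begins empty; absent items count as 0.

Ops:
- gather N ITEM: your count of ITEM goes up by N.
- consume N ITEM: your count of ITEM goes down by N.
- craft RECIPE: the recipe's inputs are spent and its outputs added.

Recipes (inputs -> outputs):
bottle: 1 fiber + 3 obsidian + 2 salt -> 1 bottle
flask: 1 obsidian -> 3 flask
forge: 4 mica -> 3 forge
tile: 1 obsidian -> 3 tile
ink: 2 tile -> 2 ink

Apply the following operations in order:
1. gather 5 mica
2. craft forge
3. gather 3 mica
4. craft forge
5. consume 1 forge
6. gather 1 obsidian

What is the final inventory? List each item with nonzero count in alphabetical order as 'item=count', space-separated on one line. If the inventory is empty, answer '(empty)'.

After 1 (gather 5 mica): mica=5
After 2 (craft forge): forge=3 mica=1
After 3 (gather 3 mica): forge=3 mica=4
After 4 (craft forge): forge=6
After 5 (consume 1 forge): forge=5
After 6 (gather 1 obsidian): forge=5 obsidian=1

Answer: forge=5 obsidian=1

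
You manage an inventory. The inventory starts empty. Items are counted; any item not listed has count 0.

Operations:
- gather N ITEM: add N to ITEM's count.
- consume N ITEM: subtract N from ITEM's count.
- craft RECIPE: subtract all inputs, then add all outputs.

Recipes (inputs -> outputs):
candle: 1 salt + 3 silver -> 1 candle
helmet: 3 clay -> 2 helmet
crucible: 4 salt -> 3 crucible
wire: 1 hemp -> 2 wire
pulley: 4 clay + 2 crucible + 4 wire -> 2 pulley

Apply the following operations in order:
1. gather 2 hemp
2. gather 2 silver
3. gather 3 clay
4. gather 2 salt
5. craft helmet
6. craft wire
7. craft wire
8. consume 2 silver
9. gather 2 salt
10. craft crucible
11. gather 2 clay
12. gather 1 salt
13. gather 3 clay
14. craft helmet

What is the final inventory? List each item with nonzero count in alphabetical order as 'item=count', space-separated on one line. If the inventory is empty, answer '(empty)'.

After 1 (gather 2 hemp): hemp=2
After 2 (gather 2 silver): hemp=2 silver=2
After 3 (gather 3 clay): clay=3 hemp=2 silver=2
After 4 (gather 2 salt): clay=3 hemp=2 salt=2 silver=2
After 5 (craft helmet): helmet=2 hemp=2 salt=2 silver=2
After 6 (craft wire): helmet=2 hemp=1 salt=2 silver=2 wire=2
After 7 (craft wire): helmet=2 salt=2 silver=2 wire=4
After 8 (consume 2 silver): helmet=2 salt=2 wire=4
After 9 (gather 2 salt): helmet=2 salt=4 wire=4
After 10 (craft crucible): crucible=3 helmet=2 wire=4
After 11 (gather 2 clay): clay=2 crucible=3 helmet=2 wire=4
After 12 (gather 1 salt): clay=2 crucible=3 helmet=2 salt=1 wire=4
After 13 (gather 3 clay): clay=5 crucible=3 helmet=2 salt=1 wire=4
After 14 (craft helmet): clay=2 crucible=3 helmet=4 salt=1 wire=4

Answer: clay=2 crucible=3 helmet=4 salt=1 wire=4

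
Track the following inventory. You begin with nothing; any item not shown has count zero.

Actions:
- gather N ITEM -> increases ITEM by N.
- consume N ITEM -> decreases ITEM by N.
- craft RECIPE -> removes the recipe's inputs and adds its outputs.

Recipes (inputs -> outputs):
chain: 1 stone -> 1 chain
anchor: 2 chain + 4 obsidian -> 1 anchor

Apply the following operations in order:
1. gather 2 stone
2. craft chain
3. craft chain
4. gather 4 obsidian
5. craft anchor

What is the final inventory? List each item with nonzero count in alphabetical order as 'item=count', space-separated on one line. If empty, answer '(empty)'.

After 1 (gather 2 stone): stone=2
After 2 (craft chain): chain=1 stone=1
After 3 (craft chain): chain=2
After 4 (gather 4 obsidian): chain=2 obsidian=4
After 5 (craft anchor): anchor=1

Answer: anchor=1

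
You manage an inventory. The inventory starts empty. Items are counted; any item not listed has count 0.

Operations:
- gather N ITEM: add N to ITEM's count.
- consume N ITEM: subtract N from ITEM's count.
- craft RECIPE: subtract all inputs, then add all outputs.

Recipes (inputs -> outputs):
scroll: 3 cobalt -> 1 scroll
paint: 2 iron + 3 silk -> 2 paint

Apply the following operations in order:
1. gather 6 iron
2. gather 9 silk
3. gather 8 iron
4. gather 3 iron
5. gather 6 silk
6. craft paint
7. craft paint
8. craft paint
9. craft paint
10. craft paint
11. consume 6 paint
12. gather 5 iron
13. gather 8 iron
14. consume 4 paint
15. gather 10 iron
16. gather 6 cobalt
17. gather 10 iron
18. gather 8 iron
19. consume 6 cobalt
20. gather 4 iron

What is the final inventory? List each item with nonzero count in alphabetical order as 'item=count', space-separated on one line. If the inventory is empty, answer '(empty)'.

Answer: iron=52

Derivation:
After 1 (gather 6 iron): iron=6
After 2 (gather 9 silk): iron=6 silk=9
After 3 (gather 8 iron): iron=14 silk=9
After 4 (gather 3 iron): iron=17 silk=9
After 5 (gather 6 silk): iron=17 silk=15
After 6 (craft paint): iron=15 paint=2 silk=12
After 7 (craft paint): iron=13 paint=4 silk=9
After 8 (craft paint): iron=11 paint=6 silk=6
After 9 (craft paint): iron=9 paint=8 silk=3
After 10 (craft paint): iron=7 paint=10
After 11 (consume 6 paint): iron=7 paint=4
After 12 (gather 5 iron): iron=12 paint=4
After 13 (gather 8 iron): iron=20 paint=4
After 14 (consume 4 paint): iron=20
After 15 (gather 10 iron): iron=30
After 16 (gather 6 cobalt): cobalt=6 iron=30
After 17 (gather 10 iron): cobalt=6 iron=40
After 18 (gather 8 iron): cobalt=6 iron=48
After 19 (consume 6 cobalt): iron=48
After 20 (gather 4 iron): iron=52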